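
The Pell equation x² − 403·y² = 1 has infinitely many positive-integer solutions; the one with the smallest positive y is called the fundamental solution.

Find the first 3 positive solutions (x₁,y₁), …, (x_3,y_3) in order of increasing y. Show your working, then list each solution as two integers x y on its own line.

√403 = [20; 13,2,1,3,1,3,1,2,13,40, …], period ℓ=10 (even) → k=9
i=0: a=20 ⇒ p=20, q=1
…
i=6: a=3 ⇒ p=14213, q=708
i=7: a=1 ⇒ p=17967, q=895
i=8: a=2 ⇒ p=50147, q=2498
i=9: a=13 ⇒ p=669878, q=33369
→ (669878, 33369).  Check: 669878²=448736534884, 403·33369²=448736534883, difference 1.
(x_2, y_2) = (669878·669878 + 403·33369·33369, 669878·33369 + 33369·669878) = (897473069767, 44706317964)
(x_3, y_3) = (669878·897473069767 + 403·33369·44706317964, 669878·44706317964 + 33369·897473069767) = (1202394930058086974, 59895557730143415)

669878 33369
897473069767 44706317964
1202394930058086974 59895557730143415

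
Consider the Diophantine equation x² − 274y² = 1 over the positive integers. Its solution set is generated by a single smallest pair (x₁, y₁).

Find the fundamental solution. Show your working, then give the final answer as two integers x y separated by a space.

√274 = [16; 1,1,4,4,1,1,32, …], period ℓ=7 (odd) → k=13
a_0=16:  p_0=16·1+0=16,  q_0=16·0+1=1
…
a_7=32:  p_7=32·1407+778=45802,  q_7=32·85+47=2767
a_8=1:  p_8=1·45802+1407=47209,  q_8=1·2767+85=2852
…
a_10=4:  p_10=4·93011+47209=419253,  q_10=4·5619+2852=25328
a_11=4:  p_11=4·419253+93011=1770023,  q_11=4·25328+5619=106931
a_12=1:  p_12=1·1770023+419253=2189276,  q_12=1·106931+25328=132259
a_13=1:  p_13=1·2189276+1770023=3959299,  q_13=1·132259+106931=239190
fundamental: x₁=3959299, y₁=239190  (since 15676048571401 − 274·57211856100 = 1)

3959299 239190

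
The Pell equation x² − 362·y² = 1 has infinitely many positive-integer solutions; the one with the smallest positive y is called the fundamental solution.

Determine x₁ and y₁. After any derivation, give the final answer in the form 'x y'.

723 38

√362 → a₀=19, period (38); ℓ=1 odd so k=1
k=0  a_k=19  p_k/q_k = 19/1
k=1  a_k=38  p_k/q_k = 723/38
(x₁, y₁) = (723, 38);  723² − 362·38² = 1 ✓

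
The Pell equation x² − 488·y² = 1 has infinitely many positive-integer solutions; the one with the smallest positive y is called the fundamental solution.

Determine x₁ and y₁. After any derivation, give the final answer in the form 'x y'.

√488 → a₀=22, period (11,44); ℓ=2 even so k=1
k=0  a_k=22  p_k/q_k = 22/1
k=1  a_k=11  p_k/q_k = 243/11
→ (243, 11).  Check: 243²=59049, 488·11²=59048, difference 1.

243 11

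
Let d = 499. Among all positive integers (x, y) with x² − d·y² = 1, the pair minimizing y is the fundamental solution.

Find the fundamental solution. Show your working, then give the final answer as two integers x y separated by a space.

4490 201

d=499: √d = [22; 2,1,21,1,2,44] (ℓ=6, even), read p_5/q_5
i=0: a=22 ⇒ p=22, q=1
i=1: a=2 ⇒ p=45, q=2
…
i=3: a=21 ⇒ p=1452, q=65
i=4: a=1 ⇒ p=1519, q=68
i=5: a=2 ⇒ p=4490, q=201
fundamental: x₁=4490, y₁=201  (since 20160100 − 499·40401 = 1)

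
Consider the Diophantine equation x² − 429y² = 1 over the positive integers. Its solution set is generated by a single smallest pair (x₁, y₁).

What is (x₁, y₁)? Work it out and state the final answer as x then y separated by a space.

1524095 73584

[20; 1,2,2,9,1,12,1,9,2,2,1,40] for √429; ℓ=12 ⇒ convergent index 11
a_0=20:  p_0=20·1+0=20,  q_0=20·0+1=1
a_1=1:  p_1=1·20+1=21,  q_1=1·1+0=1
…
a_5=1:  p_5=1·1367+145=1512,  q_5=1·66+7=73
…
a_7=1:  p_7=1·19511+1512=21023,  q_7=1·942+73=1015
…
a_10=2:  p_10=2·438459+208718=1085636,  q_10=2·21169+10077=52415
a_11=1:  p_11=1·1085636+438459=1524095,  q_11=1·52415+21169=73584
fundamental: x₁=1524095, y₁=73584  (since 2322865569025 − 429·5414605056 = 1)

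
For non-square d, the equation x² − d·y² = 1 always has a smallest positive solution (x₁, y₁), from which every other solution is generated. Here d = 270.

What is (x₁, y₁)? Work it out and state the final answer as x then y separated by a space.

√270 = [16; 2,3,6,3,2,32, …], period ℓ=6 (even) → k=5
step 0: (16, 1)  from 16·(1,0) + (0,1)
step 1: (33, 2)  from 2·(16,1) + (1,0)
step 2: (115, 7)  from 3·(33,2) + (16,1)
step 3: (723, 44)  from 6·(115,7) + (33,2)
step 4: (2284, 139)  from 3·(723,44) + (115,7)
step 5: (5291, 322)  from 2·(2284,139) + (723,44)
fundamental: x₁=5291, y₁=322  (since 27994681 − 270·103684 = 1)

5291 322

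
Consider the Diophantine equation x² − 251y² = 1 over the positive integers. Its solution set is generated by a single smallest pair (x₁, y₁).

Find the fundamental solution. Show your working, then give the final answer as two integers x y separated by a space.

√251 = [15; 1,5,2,1,2,…,5,1,30, …], period ℓ=14 (even) → k=13
step 0: (15, 1)  from 15·(1,0) + (0,1)
step 1: (16, 1)  from 1·(15,1) + (1,0)
step 2: (95, 6)  from 5·(16,1) + (15,1)
step 3: (206, 13)  from 2·(95,6) + (16,1)
step 4: (301, 19)  from 1·(206,13) + (95,6)
step 5: (808, 51)  from 2·(301,19) + (206,13)
step 6: (1917, 121)  from 2·(808,51) + (301,19)
step 7: (29563, 1866)  from 15·(1917,121) + (808,51)
step 8: (61043, 3853)  from 2·(29563,1866) + (1917,121)
…
step 11: (577033, 36422)  from 2·(212692,13425) + (151649,9572)
step 12: (3097857, 195535)  from 5·(577033,36422) + (212692,13425)
step 13: (3674890, 231957)  from 1·(3097857,195535) + (577033,36422)
→ (3674890, 231957).  Check: 3674890²=13504816512100, 251·231957²=13504816512099, difference 1.

3674890 231957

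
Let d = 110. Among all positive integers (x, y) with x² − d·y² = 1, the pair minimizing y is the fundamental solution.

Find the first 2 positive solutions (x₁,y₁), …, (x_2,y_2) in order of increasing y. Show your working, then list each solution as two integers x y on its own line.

√110 = [10; 2,20, …], period ℓ=2 (even) → k=1
i=0: a=10 ⇒ p=10, q=1
i=1: a=2 ⇒ p=21, q=2
→ (21, 2).  Check: 21²=441, 110·2²=440, difference 1.
(21+2√110)^2 = 881 + 84√110

21 2
881 84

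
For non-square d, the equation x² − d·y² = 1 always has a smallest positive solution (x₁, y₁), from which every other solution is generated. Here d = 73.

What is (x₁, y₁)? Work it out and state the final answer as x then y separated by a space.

2281249 267000

d=73: √d = [8; 1,1,5,5,1,1,16] (ℓ=7, odd), read p_13/q_13
step 0: (8, 1)  from 8·(1,0) + (0,1)
…
step 2: (17, 2)  from 1·(9,1) + (8,1)
…
step 5: (581, 68)  from 1·(487,57) + (94,11)
…
step 10: (200767, 23498)  from 5·(36406,4261) + (18737,2193)
step 11: (1040241, 121751)  from 5·(200767,23498) + (36406,4261)
step 12: (1241008, 145249)  from 1·(1040241,121751) + (200767,23498)
step 13: (2281249, 267000)  from 1·(1241008,145249) + (1040241,121751)
→ (2281249, 267000).  Check: 2281249²=5204097000001, 73·267000²=5204097000000, difference 1.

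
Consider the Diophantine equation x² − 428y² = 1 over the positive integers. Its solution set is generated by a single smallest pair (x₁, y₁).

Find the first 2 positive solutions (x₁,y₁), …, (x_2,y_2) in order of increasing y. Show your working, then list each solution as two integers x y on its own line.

1850887 89466
6851565373537 331182912684

d=428: √d = [20; 1,2,4,1,5,10,5,1,4,2,1,40] (ℓ=12, even), read p_11/q_11
step 0: (20, 1)  from 20·(1,0) + (0,1)
step 1: (21, 1)  from 1·(20,1) + (1,0)
step 2: (62, 3)  from 2·(21,1) + (20,1)
…
step 6: (19571, 946)  from 10·(1924,93) + (331,16)
…
step 9: (577179, 27899)  from 4·(119350,5769) + (99779,4823)
step 10: (1273708, 61567)  from 2·(577179,27899) + (119350,5769)
step 11: (1850887, 89466)  from 1·(1273708,61567) + (577179,27899)
→ (1850887, 89466).  Check: 1850887²=3425782686769, 428·89466²=3425782686768, difference 1.
n=2: (1850887,89466)∘(1850887,89466) = (1850887·1850887+428·89466·89466, 1850887·89466+89466·1850887) = (6851565373537,331182912684)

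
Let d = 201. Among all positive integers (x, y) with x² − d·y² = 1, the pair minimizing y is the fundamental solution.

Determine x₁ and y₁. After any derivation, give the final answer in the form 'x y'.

515095 36332

[14; 5,1,1,1,2,…,1,5,28] for √201; ℓ=14 ⇒ convergent index 13
a_0=14:  p_0=14·1+0=14,  q_0=14·0+1=1
a_1=5:  p_1=5·14+1=71,  q_1=5·1+0=5
…
a_5=2:  p_5=2·241+156=638,  q_5=2·17+11=45
a_6=1:  p_6=1·638+241=879,  q_6=1·45+17=62
a_7=8:  p_7=8·879+638=7670,  q_7=8·62+45=541
…
a_9=2:  p_9=2·8549+7670=24768,  q_9=2·603+541=1747
a_10=1:  p_10=1·24768+8549=33317,  q_10=1·1747+603=2350
a_11=1:  p_11=1·33317+24768=58085,  q_11=1·2350+1747=4097
a_12=1:  p_12=1·58085+33317=91402,  q_12=1·4097+2350=6447
a_13=5:  p_13=5·91402+58085=515095,  q_13=5·6447+4097=36332
fundamental: x₁=515095, y₁=36332  (since 265322859025 − 201·1320014224 = 1)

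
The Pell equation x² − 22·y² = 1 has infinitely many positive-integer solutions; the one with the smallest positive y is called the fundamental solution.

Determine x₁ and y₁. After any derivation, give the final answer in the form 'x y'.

197 42

[4; 1,2,4,2,1,8] for √22; ℓ=6 ⇒ convergent index 5
k=0  a_k=4  p_k/q_k = 4/1
k=1  a_k=1  p_k/q_k = 5/1
k=2  a_k=2  p_k/q_k = 14/3
…
k=4  a_k=2  p_k/q_k = 136/29
k=5  a_k=1  p_k/q_k = 197/42
(x₁, y₁) = (197, 42);  197² − 22·42² = 1 ✓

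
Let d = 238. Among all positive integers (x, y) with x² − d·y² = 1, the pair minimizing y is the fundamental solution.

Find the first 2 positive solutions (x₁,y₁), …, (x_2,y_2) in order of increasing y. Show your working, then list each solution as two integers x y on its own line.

11663 756
272051137 17634456

[15; 2,2,1,14,1,2,2,30] for √238; ℓ=8 ⇒ convergent index 7
a_0=15:  p_0=15·1+0=15,  q_0=15·0+1=1
a_1=2:  p_1=2·15+1=31,  q_1=2·1+0=2
…
a_3=1:  p_3=1·77+31=108,  q_3=1·5+2=7
…
a_5=1:  p_5=1·1589+108=1697,  q_5=1·103+7=110
a_6=2:  p_6=2·1697+1589=4983,  q_6=2·110+103=323
a_7=2:  p_7=2·4983+1697=11663,  q_7=2·323+110=756
(x₁, y₁) = (11663, 756);  11663² − 238·756² = 1 ✓
k=2:  x_2 = 11663·11663+238·756·756 = 272051137,  y_2 = 11663·756+756·11663 = 17634456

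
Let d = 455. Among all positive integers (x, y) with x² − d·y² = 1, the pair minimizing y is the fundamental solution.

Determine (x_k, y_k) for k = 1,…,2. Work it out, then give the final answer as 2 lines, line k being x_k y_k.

64 3
8191 384

[21; 3,42] for √455; ℓ=2 ⇒ convergent index 1
k=0  a_k=21  p_k/q_k = 21/1
k=1  a_k=3  p_k/q_k = 64/3
→ (64, 3).  Check: 64²=4096, 455·3²=4095, difference 1.
n=2: (64,3)∘(64,3) = (64·64+455·3·3, 64·3+3·64) = (8191,384)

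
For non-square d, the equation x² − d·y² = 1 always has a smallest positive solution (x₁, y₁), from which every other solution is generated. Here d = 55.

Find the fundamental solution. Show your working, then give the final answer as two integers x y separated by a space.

[7; 2,2,2,14] for √55; ℓ=4 ⇒ convergent index 3
a_0=7:  p_0=7·1+0=7,  q_0=7·0+1=1
…
a_2=2:  p_2=2·15+7=37,  q_2=2·2+1=5
a_3=2:  p_3=2·37+15=89,  q_3=2·5+2=12
→ (89, 12).  Check: 89²=7921, 55·12²=7920, difference 1.

89 12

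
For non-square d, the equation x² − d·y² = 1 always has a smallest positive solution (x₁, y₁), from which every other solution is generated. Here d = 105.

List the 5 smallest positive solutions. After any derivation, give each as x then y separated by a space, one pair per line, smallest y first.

41 4
3361 328
275561 26892
22592641 2204816
1852321001 180768020

√105 → a₀=10, period (4,20); ℓ=2 even so k=1
i=0: a=10 ⇒ p=10, q=1
i=1: a=4 ⇒ p=41, q=4
fundamental: x₁=41, y₁=4  (since 1681 − 105·16 = 1)
k=2:  x_2 = 41·41+105·4·4 = 3361,  y_2 = 41·4+4·41 = 328
k=3:  x_3 = 41·3361+105·4·328 = 275561,  y_3 = 41·328+4·3361 = 26892
k=4:  x_4 = 41·275561+105·4·26892 = 22592641,  y_4 = 41·26892+4·275561 = 2204816
k=5:  x_5 = 41·22592641+105·4·2204816 = 1852321001,  y_5 = 41·2204816+4·22592641 = 180768020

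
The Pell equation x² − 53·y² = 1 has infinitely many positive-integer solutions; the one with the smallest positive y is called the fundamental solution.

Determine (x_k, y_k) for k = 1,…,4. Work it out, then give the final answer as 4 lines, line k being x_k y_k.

[7; 3,1,1,3,14] for √53; ℓ=5 ⇒ convergent index 9
a_0=7:  p_0=7·1+0=7,  q_0=7·0+1=1
a_1=3:  p_1=3·7+1=22,  q_1=3·1+0=3
a_2=1:  p_2=1·22+7=29,  q_2=1·3+1=4
a_3=1:  p_3=1·29+22=51,  q_3=1·4+3=7
a_4=3:  p_4=3·51+29=182,  q_4=3·7+4=25
a_5=14:  p_5=14·182+51=2599,  q_5=14·25+7=357
a_6=3:  p_6=3·2599+182=7979,  q_6=3·357+25=1096
a_7=1:  p_7=1·7979+2599=10578,  q_7=1·1096+357=1453
a_8=1:  p_8=1·10578+7979=18557,  q_8=1·1453+1096=2549
a_9=3:  p_9=3·18557+10578=66249,  q_9=3·2549+1453=9100
(x₁, y₁) = (66249, 9100);  66249² − 53·9100² = 1 ✓
k=2:  x_2 = 66249·66249+53·9100·9100 = 8777860001,  y_2 = 66249·9100+9100·66249 = 1205731800
k=3:  x_3 = 66249·8777860001+53·9100·1205731800 = 1163048894346249,  y_3 = 66249·1205731800+9100·8777860001 = 159757052027300
k=4:  x_4 = 66249·1163048894346249+53·9100·159757052027300 = 154101652394311440001,  y_4 = 66249·159757052027300+9100·1163048894346249 = 21167489878307463600

66249 9100
8777860001 1205731800
1163048894346249 159757052027300
154101652394311440001 21167489878307463600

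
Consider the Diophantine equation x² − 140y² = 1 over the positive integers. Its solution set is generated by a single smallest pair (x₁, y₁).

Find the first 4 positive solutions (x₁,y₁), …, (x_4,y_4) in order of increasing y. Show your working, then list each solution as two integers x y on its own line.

71 6
10081 852
1431431 120978
203253121 17178024

d=140: √d = [11; 1,4,1,22] (ℓ=4, even), read p_3/q_3
i=0: a=11 ⇒ p=11, q=1
…
i=2: a=4 ⇒ p=59, q=5
i=3: a=1 ⇒ p=71, q=6
fundamental: x₁=71, y₁=6  (since 5041 − 140·36 = 1)
n=2: (71,6)∘(71,6) = (71·71+140·6·6, 71·6+6·71) = (10081,852)
n=3: (10081,852)∘(71,6) = (71·10081+140·6·852, 71·852+6·10081) = (1431431,120978)
n=4: (1431431,120978)∘(71,6) = (71·1431431+140·6·120978, 71·120978+6·1431431) = (203253121,17178024)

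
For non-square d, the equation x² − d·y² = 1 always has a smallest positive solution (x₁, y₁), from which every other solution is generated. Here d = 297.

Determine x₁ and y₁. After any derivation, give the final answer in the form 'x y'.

48599 2820

d=297: √d = [17; 4,3,1,1,2,1,1,3,4,34] (ℓ=10, even), read p_9/q_9
step 0: (17, 1)  from 17·(1,0) + (0,1)
step 1: (69, 4)  from 4·(17,1) + (1,0)
…
step 4: (517, 30)  from 1·(293,17) + (224,13)
…
step 6: (1844, 107)  from 1·(1327,77) + (517,30)
step 7: (3171, 184)  from 1·(1844,107) + (1327,77)
step 8: (11357, 659)  from 3·(3171,184) + (1844,107)
step 9: (48599, 2820)  from 4·(11357,659) + (3171,184)
(x₁, y₁) = (48599, 2820);  48599² − 297·2820² = 1 ✓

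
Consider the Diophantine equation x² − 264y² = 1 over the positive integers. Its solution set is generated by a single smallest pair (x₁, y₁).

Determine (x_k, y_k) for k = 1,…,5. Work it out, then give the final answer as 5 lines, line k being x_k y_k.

65 4
8449 520
1098305 67596
142771201 8786960
18559157825 1142237204

√264 → a₀=16, period (4,32); ℓ=2 even so k=1
i=0: a=16 ⇒ p=16, q=1
i=1: a=4 ⇒ p=65, q=4
→ (65, 4).  Check: 65²=4225, 264·4²=4224, difference 1.
(65+4√264)^2 = 8449 + 520√264
(65+4√264)^3 = 1098305 + 67596√264
(65+4√264)^4 = 142771201 + 8786960√264
(65+4√264)^5 = 18559157825 + 1142237204√264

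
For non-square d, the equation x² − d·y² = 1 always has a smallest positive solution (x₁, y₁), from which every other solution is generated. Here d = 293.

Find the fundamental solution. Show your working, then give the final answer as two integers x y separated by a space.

√293 → a₀=17, period (8,1,1,8,34); ℓ=5 odd so k=9
i=0: a=17 ⇒ p=17, q=1
i=1: a=8 ⇒ p=137, q=8
i=2: a=1 ⇒ p=154, q=9
i=3: a=1 ⇒ p=291, q=17
i=4: a=8 ⇒ p=2482, q=145
i=5: a=34 ⇒ p=84679, q=4947
i=6: a=8 ⇒ p=679914, q=39721
…
i=8: a=1 ⇒ p=1444507, q=84389
i=9: a=8 ⇒ p=12320649, q=719780
→ (12320649, 719780).  Check: 12320649²=151798391781201, 293·719780²=151798391781200, difference 1.

12320649 719780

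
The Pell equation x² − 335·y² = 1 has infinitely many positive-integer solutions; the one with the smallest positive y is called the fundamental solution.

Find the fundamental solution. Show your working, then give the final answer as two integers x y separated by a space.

d=335: √d = [18; 3,3,3,36] (ℓ=4, even), read p_3/q_3
k=0  a_k=18  p_k/q_k = 18/1
k=1  a_k=3  p_k/q_k = 55/3
k=2  a_k=3  p_k/q_k = 183/10
k=3  a_k=3  p_k/q_k = 604/33
→ (604, 33).  Check: 604²=364816, 335·33²=364815, difference 1.

604 33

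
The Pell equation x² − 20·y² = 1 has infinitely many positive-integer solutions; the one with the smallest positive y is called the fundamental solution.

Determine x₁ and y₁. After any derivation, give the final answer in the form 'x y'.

9 2

√20 → a₀=4, period (2,8); ℓ=2 even so k=1
step 0: (4, 1)  from 4·(1,0) + (0,1)
step 1: (9, 2)  from 2·(4,1) + (1,0)
(x₁, y₁) = (9, 2);  9² − 20·2² = 1 ✓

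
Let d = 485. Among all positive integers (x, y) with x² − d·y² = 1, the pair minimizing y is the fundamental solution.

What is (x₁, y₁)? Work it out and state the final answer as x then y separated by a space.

√485 → a₀=22, period (44); ℓ=1 odd so k=1
step 0: (22, 1)  from 22·(1,0) + (0,1)
step 1: (969, 44)  from 44·(22,1) + (1,0)
→ (969, 44).  Check: 969²=938961, 485·44²=938960, difference 1.

969 44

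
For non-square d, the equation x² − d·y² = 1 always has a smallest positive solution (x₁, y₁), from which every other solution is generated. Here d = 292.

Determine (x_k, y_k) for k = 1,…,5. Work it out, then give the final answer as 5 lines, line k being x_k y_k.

√292 = [17; 11,2,1,3,8,3,1,2,11,34, …], period ℓ=10 (even) → k=9
a_0=17:  p_0=17·1+0=17,  q_0=17·0+1=1
a_1=11:  p_1=11·17+1=188,  q_1=11·1+0=11
a_2=2:  p_2=2·188+17=393,  q_2=2·11+1=23
a_3=1:  p_3=1·393+188=581,  q_3=1·23+11=34
a_4=3:  p_4=3·581+393=2136,  q_4=3·34+23=125
a_5=8:  p_5=8·2136+581=17669,  q_5=8·125+34=1034
a_6=3:  p_6=3·17669+2136=55143,  q_6=3·1034+125=3227
…
a_8=2:  p_8=2·72812+55143=200767,  q_8=2·4261+3227=11749
a_9=11:  p_9=11·200767+72812=2281249,  q_9=11·11749+4261=133500
fundamental: x₁=2281249, y₁=133500  (since 5204097000001 − 292·17822250000 = 1)
n=2: (2281249,133500)∘(2281249,133500) = (2281249·2281249+292·133500·133500, 2281249·133500+133500·2281249) = (10408194000001,609093483000)
n=3: (10408194000001,609093483000)∘(2281249,133500) = (2281249·10408194000001+292·133500·609093483000, 2281249·609093483000+133500·10408194000001) = (47487364308614281249,2778987798000400500)
n=4: (47487364308614281249,2778987798000400500)∘(2281249,133500) = (2281249·47487364308614281249+292·133500·2778987798000400500, 2281249·2778987798000400500+133500·47487364308614281249) = (216661004683313632776000001,12679126270400622186966000)
n=5: (216661004683313632776000001,12679126270400622186966000)∘(2281249,133500) = (2281249·216661004683313632776000001+292·133500·12679126270400622186966000, 2281249·12679126270400622186966000+133500·216661004683313632776000001) = (988515400545561595548925838281249,57848488250447518938990000667500)

2281249 133500
10408194000001 609093483000
47487364308614281249 2778987798000400500
216661004683313632776000001 12679126270400622186966000
988515400545561595548925838281249 57848488250447518938990000667500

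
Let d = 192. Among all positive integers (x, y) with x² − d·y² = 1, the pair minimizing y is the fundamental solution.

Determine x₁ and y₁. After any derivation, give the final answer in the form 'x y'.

97 7

√192 = [13; 1,5,1,26, …], period ℓ=4 (even) → k=3
step 0: (13, 1)  from 13·(1,0) + (0,1)
step 1: (14, 1)  from 1·(13,1) + (1,0)
step 2: (83, 6)  from 5·(14,1) + (13,1)
step 3: (97, 7)  from 1·(83,6) + (14,1)
(x₁, y₁) = (97, 7);  97² − 192·7² = 1 ✓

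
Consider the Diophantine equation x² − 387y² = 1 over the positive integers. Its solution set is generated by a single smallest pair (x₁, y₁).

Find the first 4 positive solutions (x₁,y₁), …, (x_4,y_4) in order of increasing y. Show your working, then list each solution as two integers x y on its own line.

3482 177
24248647 1232628
168867574226 8584021215
1175993762661217 59779122508632

d=387: √d = [19; 1,2,19,2,1,38] (ℓ=6, even), read p_5/q_5
step 0: (19, 1)  from 19·(1,0) + (0,1)
step 1: (20, 1)  from 1·(19,1) + (1,0)
step 2: (59, 3)  from 2·(20,1) + (19,1)
step 3: (1141, 58)  from 19·(59,3) + (20,1)
step 4: (2341, 119)  from 2·(1141,58) + (59,3)
step 5: (3482, 177)  from 1·(2341,119) + (1141,58)
fundamental: x₁=3482, y₁=177  (since 12124324 − 387·31329 = 1)
(x_2, y_2) = (3482·3482 + 387·177·177, 3482·177 + 177·3482) = (24248647, 1232628)
(x_3, y_3) = (3482·24248647 + 387·177·1232628, 3482·1232628 + 177·24248647) = (168867574226, 8584021215)
(x_4, y_4) = (3482·168867574226 + 387·177·8584021215, 3482·8584021215 + 177·168867574226) = (1175993762661217, 59779122508632)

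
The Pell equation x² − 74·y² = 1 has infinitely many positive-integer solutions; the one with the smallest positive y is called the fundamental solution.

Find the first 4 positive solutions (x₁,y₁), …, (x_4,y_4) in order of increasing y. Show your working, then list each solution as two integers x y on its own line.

3699 430
27365201 3181140
202447753299 23534073290
1497708451540801 174105071018280

√74 → a₀=8, period (1,1,1,1,16); ℓ=5 odd so k=9
step 0: (8, 1)  from 8·(1,0) + (0,1)
step 1: (9, 1)  from 1·(8,1) + (1,0)
step 2: (17, 2)  from 1·(9,1) + (8,1)
step 3: (26, 3)  from 1·(17,2) + (9,1)
…
step 5: (714, 83)  from 16·(43,5) + (26,3)
…
step 7: (1471, 171)  from 1·(757,88) + (714,83)
step 8: (2228, 259)  from 1·(1471,171) + (757,88)
step 9: (3699, 430)  from 1·(2228,259) + (1471,171)
(x₁, y₁) = (3699, 430);  3699² − 74·430² = 1 ✓
k=2:  x_2 = 3699·3699+74·430·430 = 27365201,  y_2 = 3699·430+430·3699 = 3181140
k=3:  x_3 = 3699·27365201+74·430·3181140 = 202447753299,  y_3 = 3699·3181140+430·27365201 = 23534073290
k=4:  x_4 = 3699·202447753299+74·430·23534073290 = 1497708451540801,  y_4 = 3699·23534073290+430·202447753299 = 174105071018280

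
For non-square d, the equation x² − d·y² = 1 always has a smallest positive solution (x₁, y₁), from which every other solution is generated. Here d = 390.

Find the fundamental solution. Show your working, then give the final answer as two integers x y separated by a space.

d=390: √d = [19; 1,2,1,38] (ℓ=4, even), read p_3/q_3
step 0: (19, 1)  from 19·(1,0) + (0,1)
…
step 2: (59, 3)  from 2·(20,1) + (19,1)
step 3: (79, 4)  from 1·(59,3) + (20,1)
(x₁, y₁) = (79, 4);  79² − 390·4² = 1 ✓

79 4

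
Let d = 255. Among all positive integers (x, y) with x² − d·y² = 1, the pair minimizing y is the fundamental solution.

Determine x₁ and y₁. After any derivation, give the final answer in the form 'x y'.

d=255: √d = [15; 1,30] (ℓ=2, even), read p_1/q_1
k=0  a_k=15  p_k/q_k = 15/1
k=1  a_k=1  p_k/q_k = 16/1
→ (16, 1).  Check: 16²=256, 255·1²=255, difference 1.

16 1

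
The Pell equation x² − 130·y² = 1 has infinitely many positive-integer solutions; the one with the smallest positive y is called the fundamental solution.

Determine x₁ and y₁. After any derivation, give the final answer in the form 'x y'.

[11; 2,2,22] for √130; ℓ=3 ⇒ convergent index 5
k=0  a_k=11  p_k/q_k = 11/1
k=1  a_k=2  p_k/q_k = 23/2
k=2  a_k=2  p_k/q_k = 57/5
k=3  a_k=22  p_k/q_k = 1277/112
k=4  a_k=2  p_k/q_k = 2611/229
k=5  a_k=2  p_k/q_k = 6499/570
(x₁, y₁) = (6499, 570);  6499² − 130·570² = 1 ✓

6499 570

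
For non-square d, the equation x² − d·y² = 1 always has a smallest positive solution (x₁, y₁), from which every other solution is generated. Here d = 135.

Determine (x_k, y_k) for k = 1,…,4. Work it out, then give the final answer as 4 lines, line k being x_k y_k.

244 21
119071 10248
58106404 5001003
28355806081 2440479216

d=135: √d = [11; 1,1,1,1,1,1,1,22] (ℓ=8, even), read p_7/q_7
a_0=11:  p_0=11·1+0=11,  q_0=11·0+1=1
a_1=1:  p_1=1·11+1=12,  q_1=1·1+0=1
…
a_3=1:  p_3=1·23+12=35,  q_3=1·2+1=3
a_4=1:  p_4=1·35+23=58,  q_4=1·3+2=5
a_5=1:  p_5=1·58+35=93,  q_5=1·5+3=8
a_6=1:  p_6=1·93+58=151,  q_6=1·8+5=13
a_7=1:  p_7=1·151+93=244,  q_7=1·13+8=21
→ (244, 21).  Check: 244²=59536, 135·21²=59535, difference 1.
(x_2, y_2) = (244·244 + 135·21·21, 244·21 + 21·244) = (119071, 10248)
(x_3, y_3) = (244·119071 + 135·21·10248, 244·10248 + 21·119071) = (58106404, 5001003)
(x_4, y_4) = (244·58106404 + 135·21·5001003, 244·5001003 + 21·58106404) = (28355806081, 2440479216)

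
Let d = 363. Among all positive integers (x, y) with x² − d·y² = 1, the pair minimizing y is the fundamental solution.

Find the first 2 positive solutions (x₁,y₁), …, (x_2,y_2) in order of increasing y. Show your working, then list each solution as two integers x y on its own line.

√363 → a₀=19, period (19,38); ℓ=2 even so k=1
a_0=19:  p_0=19·1+0=19,  q_0=19·0+1=1
a_1=19:  p_1=19·19+1=362,  q_1=19·1+0=19
fundamental: x₁=362, y₁=19  (since 131044 − 363·361 = 1)
(x_2, y_2) = (362·362 + 363·19·19, 362·19 + 19·362) = (262087, 13756)

362 19
262087 13756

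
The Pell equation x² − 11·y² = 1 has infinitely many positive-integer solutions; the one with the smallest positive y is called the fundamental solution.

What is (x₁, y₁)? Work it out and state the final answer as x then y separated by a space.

10 3

√11 = [3; 3,6, …], period ℓ=2 (even) → k=1
a_0=3:  p_0=3·1+0=3,  q_0=3·0+1=1
a_1=3:  p_1=3·3+1=10,  q_1=3·1+0=3
(x₁, y₁) = (10, 3);  10² − 11·3² = 1 ✓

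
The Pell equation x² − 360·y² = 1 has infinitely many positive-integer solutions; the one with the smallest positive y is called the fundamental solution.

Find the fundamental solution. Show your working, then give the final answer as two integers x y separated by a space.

19 1

[18; 1,36] for √360; ℓ=2 ⇒ convergent index 1
a_0=18:  p_0=18·1+0=18,  q_0=18·0+1=1
a_1=1:  p_1=1·18+1=19,  q_1=1·1+0=1
→ (19, 1).  Check: 19²=361, 360·1²=360, difference 1.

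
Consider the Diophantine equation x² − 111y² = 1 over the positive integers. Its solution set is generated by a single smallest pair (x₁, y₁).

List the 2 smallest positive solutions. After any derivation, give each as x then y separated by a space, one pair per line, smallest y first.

295 28
174049 16520

[10; 1,1,6,1,1,20] for √111; ℓ=6 ⇒ convergent index 5
step 0: (10, 1)  from 10·(1,0) + (0,1)
step 1: (11, 1)  from 1·(10,1) + (1,0)
…
step 3: (137, 13)  from 6·(21,2) + (11,1)
step 4: (158, 15)  from 1·(137,13) + (21,2)
step 5: (295, 28)  from 1·(158,15) + (137,13)
→ (295, 28).  Check: 295²=87025, 111·28²=87024, difference 1.
(295+28√111)^2 = 174049 + 16520√111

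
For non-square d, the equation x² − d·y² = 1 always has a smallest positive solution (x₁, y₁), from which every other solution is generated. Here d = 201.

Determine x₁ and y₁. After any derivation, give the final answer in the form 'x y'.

515095 36332

d=201: √d = [14; 5,1,1,1,2,…,1,5,28] (ℓ=14, even), read p_13/q_13
i=0: a=14 ⇒ p=14, q=1
…
i=6: a=1 ⇒ p=879, q=62
…
i=8: a=1 ⇒ p=8549, q=603
…
i=11: a=1 ⇒ p=58085, q=4097
i=12: a=1 ⇒ p=91402, q=6447
i=13: a=5 ⇒ p=515095, q=36332
(x₁, y₁) = (515095, 36332);  515095² − 201·36332² = 1 ✓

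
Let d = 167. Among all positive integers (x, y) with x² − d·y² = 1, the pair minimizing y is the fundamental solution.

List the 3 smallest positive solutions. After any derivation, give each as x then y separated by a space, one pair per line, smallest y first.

d=167: √d = [12; 1,11,1,24] (ℓ=4, even), read p_3/q_3
a_0=12:  p_0=12·1+0=12,  q_0=12·0+1=1
a_1=1:  p_1=1·12+1=13,  q_1=1·1+0=1
a_2=11:  p_2=11·13+12=155,  q_2=11·1+1=12
a_3=1:  p_3=1·155+13=168,  q_3=1·12+1=13
(x₁, y₁) = (168, 13);  168² − 167·13² = 1 ✓
k=2:  x_2 = 168·168+167·13·13 = 56447,  y_2 = 168·13+13·168 = 4368
k=3:  x_3 = 168·56447+167·13·4368 = 18966024,  y_3 = 168·4368+13·56447 = 1467635

168 13
56447 4368
18966024 1467635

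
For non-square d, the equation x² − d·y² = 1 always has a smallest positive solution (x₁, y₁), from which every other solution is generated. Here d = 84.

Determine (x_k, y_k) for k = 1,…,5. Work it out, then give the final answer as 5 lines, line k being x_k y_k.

55 6
6049 660
665335 72594
73180801 7984680
8049222775 878242206

√84 = [9; 6,18, …], period ℓ=2 (even) → k=1
i=0: a=9 ⇒ p=9, q=1
i=1: a=6 ⇒ p=55, q=6
→ (55, 6).  Check: 55²=3025, 84·6²=3024, difference 1.
k=2:  x_2 = 55·55+84·6·6 = 6049,  y_2 = 55·6+6·55 = 660
k=3:  x_3 = 55·6049+84·6·660 = 665335,  y_3 = 55·660+6·6049 = 72594
k=4:  x_4 = 55·665335+84·6·72594 = 73180801,  y_4 = 55·72594+6·665335 = 7984680
k=5:  x_5 = 55·73180801+84·6·7984680 = 8049222775,  y_5 = 55·7984680+6·73180801 = 878242206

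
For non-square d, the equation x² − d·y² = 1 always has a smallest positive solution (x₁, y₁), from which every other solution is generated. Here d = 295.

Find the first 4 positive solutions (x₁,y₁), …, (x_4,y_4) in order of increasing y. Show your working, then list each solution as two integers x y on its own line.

2024999 117900
8201241900001 477494764200
33215013292518224999 1933852840020353700
134520737404664024967600001 7832100134376274949528400

d=295: √d = [17; 5,1,2,3,2,6,2,3,2,1,5,34] (ℓ=12, even), read p_11/q_11
i=0: a=17 ⇒ p=17, q=1
…
i=2: a=1 ⇒ p=103, q=6
…
i=6: a=6 ⇒ p=14479, q=843
i=7: a=2 ⇒ p=31208, q=1817
i=8: a=3 ⇒ p=108103, q=6294
…
i=10: a=1 ⇒ p=355517, q=20699
i=11: a=5 ⇒ p=2024999, q=117900
(x₁, y₁) = (2024999, 117900);  2024999² − 295·117900² = 1 ✓
n=2: (2024999,117900)∘(2024999,117900) = (2024999·2024999+295·117900·117900, 2024999·117900+117900·2024999) = (8201241900001,477494764200)
n=3: (8201241900001,477494764200)∘(2024999,117900) = (2024999·8201241900001+295·117900·477494764200, 2024999·477494764200+117900·8201241900001) = (33215013292518224999,1933852840020353700)
n=4: (33215013292518224999,1933852840020353700)∘(2024999,117900) = (2024999·33215013292518224999+295·117900·1933852840020353700, 2024999·1933852840020353700+117900·33215013292518224999) = (134520737404664024967600001,7832100134376274949528400)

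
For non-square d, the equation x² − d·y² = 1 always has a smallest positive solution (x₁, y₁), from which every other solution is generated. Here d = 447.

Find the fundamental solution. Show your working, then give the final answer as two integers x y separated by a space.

√447 = [21; 7,42, …], period ℓ=2 (even) → k=1
a_0=21:  p_0=21·1+0=21,  q_0=21·0+1=1
a_1=7:  p_1=7·21+1=148,  q_1=7·1+0=7
fundamental: x₁=148, y₁=7  (since 21904 − 447·49 = 1)

148 7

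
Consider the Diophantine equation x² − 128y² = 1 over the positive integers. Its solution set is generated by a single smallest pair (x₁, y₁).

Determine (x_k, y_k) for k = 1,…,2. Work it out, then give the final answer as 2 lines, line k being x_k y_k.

577 51
665857 58854

√128 → a₀=11, period (3,5,3,22); ℓ=4 even so k=3
i=0: a=11 ⇒ p=11, q=1
i=1: a=3 ⇒ p=34, q=3
i=2: a=5 ⇒ p=181, q=16
i=3: a=3 ⇒ p=577, q=51
(x₁, y₁) = (577, 51);  577² − 128·51² = 1 ✓
(577+51√128)^2 = 665857 + 58854√128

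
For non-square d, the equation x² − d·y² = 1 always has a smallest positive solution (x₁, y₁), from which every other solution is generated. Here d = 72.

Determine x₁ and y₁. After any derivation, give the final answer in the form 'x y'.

√72 → a₀=8, period (2,16); ℓ=2 even so k=1
step 0: (8, 1)  from 8·(1,0) + (0,1)
step 1: (17, 2)  from 2·(8,1) + (1,0)
(x₁, y₁) = (17, 2);  17² − 72·2² = 1 ✓

17 2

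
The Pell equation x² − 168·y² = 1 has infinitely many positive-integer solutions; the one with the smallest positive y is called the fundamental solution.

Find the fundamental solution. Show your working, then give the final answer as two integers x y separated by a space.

√168 = [12; 1,24, …], period ℓ=2 (even) → k=1
step 0: (12, 1)  from 12·(1,0) + (0,1)
step 1: (13, 1)  from 1·(12,1) + (1,0)
(x₁, y₁) = (13, 1);  13² − 168·1² = 1 ✓

13 1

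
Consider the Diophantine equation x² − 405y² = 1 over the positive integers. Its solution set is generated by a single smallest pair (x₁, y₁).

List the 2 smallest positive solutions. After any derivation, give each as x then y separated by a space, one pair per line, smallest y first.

√405 → a₀=20, period (8,40); ℓ=2 even so k=1
k=0  a_k=20  p_k/q_k = 20/1
k=1  a_k=8  p_k/q_k = 161/8
fundamental: x₁=161, y₁=8  (since 25921 − 405·64 = 1)
k=2:  x_2 = 161·161+405·8·8 = 51841,  y_2 = 161·8+8·161 = 2576

161 8
51841 2576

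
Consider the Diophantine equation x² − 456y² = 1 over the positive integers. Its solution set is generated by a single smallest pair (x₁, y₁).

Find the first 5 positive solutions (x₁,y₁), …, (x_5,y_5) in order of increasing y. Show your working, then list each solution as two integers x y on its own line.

1025 48
2101249 98400
4307559425 201719952
8830494720001 413525803200
18102509868442625 847727694840048

[21; 2,1,4,1,2,42] for √456; ℓ=6 ⇒ convergent index 5
k=0  a_k=21  p_k/q_k = 21/1
k=1  a_k=2  p_k/q_k = 43/2
k=2  a_k=1  p_k/q_k = 64/3
k=3  a_k=4  p_k/q_k = 299/14
k=4  a_k=1  p_k/q_k = 363/17
k=5  a_k=2  p_k/q_k = 1025/48
fundamental: x₁=1025, y₁=48  (since 1050625 − 456·2304 = 1)
(1025+48√456)^2 = 2101249 + 98400√456
(1025+48√456)^3 = 4307559425 + 201719952√456
(1025+48√456)^4 = 8830494720001 + 413525803200√456
(1025+48√456)^5 = 18102509868442625 + 847727694840048√456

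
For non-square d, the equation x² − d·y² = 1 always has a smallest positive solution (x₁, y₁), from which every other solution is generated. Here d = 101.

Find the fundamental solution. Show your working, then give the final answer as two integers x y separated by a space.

[10; 20] for √101; ℓ=1 ⇒ convergent index 1
i=0: a=10 ⇒ p=10, q=1
i=1: a=20 ⇒ p=201, q=20
(x₁, y₁) = (201, 20);  201² − 101·20² = 1 ✓

201 20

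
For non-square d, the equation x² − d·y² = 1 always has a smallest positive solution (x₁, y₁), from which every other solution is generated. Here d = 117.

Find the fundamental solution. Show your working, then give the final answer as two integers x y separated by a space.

649 60

d=117: √d = [10; 1,4,2,4,1,20] (ℓ=6, even), read p_5/q_5
i=0: a=10 ⇒ p=10, q=1
…
i=2: a=4 ⇒ p=54, q=5
i=3: a=2 ⇒ p=119, q=11
i=4: a=4 ⇒ p=530, q=49
i=5: a=1 ⇒ p=649, q=60
(x₁, y₁) = (649, 60);  649² − 117·60² = 1 ✓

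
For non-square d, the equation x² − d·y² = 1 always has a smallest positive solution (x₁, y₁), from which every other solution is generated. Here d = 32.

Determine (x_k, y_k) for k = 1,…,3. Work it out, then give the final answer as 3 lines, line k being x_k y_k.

17 3
577 102
19601 3465

√32 = [5; 1,1,1,10, …], period ℓ=4 (even) → k=3
i=0: a=5 ⇒ p=5, q=1
…
i=2: a=1 ⇒ p=11, q=2
i=3: a=1 ⇒ p=17, q=3
fundamental: x₁=17, y₁=3  (since 289 − 32·9 = 1)
(x_2, y_2) = (17·17 + 32·3·3, 17·3 + 3·17) = (577, 102)
(x_3, y_3) = (17·577 + 32·3·102, 17·102 + 3·577) = (19601, 3465)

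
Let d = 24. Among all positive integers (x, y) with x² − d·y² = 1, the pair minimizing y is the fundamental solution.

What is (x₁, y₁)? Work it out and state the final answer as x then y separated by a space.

√24 = [4; 1,8, …], period ℓ=2 (even) → k=1
a_0=4:  p_0=4·1+0=4,  q_0=4·0+1=1
a_1=1:  p_1=1·4+1=5,  q_1=1·1+0=1
→ (5, 1).  Check: 5²=25, 24·1²=24, difference 1.

5 1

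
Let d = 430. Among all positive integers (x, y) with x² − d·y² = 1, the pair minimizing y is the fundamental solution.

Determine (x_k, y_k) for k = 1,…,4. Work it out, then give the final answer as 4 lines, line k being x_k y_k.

2862251 138030
16384961574001 790153011060
93795745300289010251 4523232492118854090
536933931562978654798296001 25893253447598574322902120

√430 → a₀=20, period (1,2,1,3,1,…,2,1,40); ℓ=14 even so k=13
k=0  a_k=20  p_k/q_k = 20/1
…
k=2  a_k=2  p_k/q_k = 62/3
k=3  a_k=1  p_k/q_k = 83/4
k=4  a_k=3  p_k/q_k = 311/15
…
k=7  a_k=8  p_k/q_k = 21794/1051
…
k=12  a_k=2  p_k/q_k = 2107880/101651
k=13  a_k=1  p_k/q_k = 2862251/138030
(x₁, y₁) = (2862251, 138030);  2862251² − 430·138030² = 1 ✓
(x_2, y_2) = (2862251·2862251 + 430·138030·138030, 2862251·138030 + 138030·2862251) = (16384961574001, 790153011060)
(x_3, y_3) = (2862251·16384961574001 + 430·138030·790153011060, 2862251·790153011060 + 138030·16384961574001) = (93795745300289010251, 4523232492118854090)
(x_4, y_4) = (2862251·93795745300289010251 + 430·138030·4523232492118854090, 2862251·4523232492118854090 + 138030·93795745300289010251) = (536933931562978654798296001, 25893253447598574322902120)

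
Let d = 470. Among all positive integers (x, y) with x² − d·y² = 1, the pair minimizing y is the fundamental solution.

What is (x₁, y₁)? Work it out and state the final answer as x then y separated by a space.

1691 78

[21; 1,2,8,2,1,42] for √470; ℓ=6 ⇒ convergent index 5
step 0: (21, 1)  from 21·(1,0) + (0,1)
step 1: (22, 1)  from 1·(21,1) + (1,0)
step 2: (65, 3)  from 2·(22,1) + (21,1)
…
step 4: (1149, 53)  from 2·(542,25) + (65,3)
step 5: (1691, 78)  from 1·(1149,53) + (542,25)
(x₁, y₁) = (1691, 78);  1691² − 470·78² = 1 ✓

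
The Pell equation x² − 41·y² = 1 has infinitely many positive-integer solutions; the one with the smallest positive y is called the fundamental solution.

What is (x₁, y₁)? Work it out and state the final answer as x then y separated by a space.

d=41: √d = [6; 2,2,12] (ℓ=3, odd), read p_5/q_5
a_0=6:  p_0=6·1+0=6,  q_0=6·0+1=1
…
a_2=2:  p_2=2·13+6=32,  q_2=2·2+1=5
a_3=12:  p_3=12·32+13=397,  q_3=12·5+2=62
a_4=2:  p_4=2·397+32=826,  q_4=2·62+5=129
a_5=2:  p_5=2·826+397=2049,  q_5=2·129+62=320
fundamental: x₁=2049, y₁=320  (since 4198401 − 41·102400 = 1)

2049 320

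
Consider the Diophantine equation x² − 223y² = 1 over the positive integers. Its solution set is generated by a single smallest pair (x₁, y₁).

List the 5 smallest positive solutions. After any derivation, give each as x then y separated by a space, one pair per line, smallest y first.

224 15
100351 6720
44957024 3010545
20140646401 1348717440
9022964630624 604222402575

√223 = [14; 1,13,1,28, …], period ℓ=4 (even) → k=3
step 0: (14, 1)  from 14·(1,0) + (0,1)
…
step 2: (209, 14)  from 13·(15,1) + (14,1)
step 3: (224, 15)  from 1·(209,14) + (15,1)
fundamental: x₁=224, y₁=15  (since 50176 − 223·225 = 1)
n=2: (224,15)∘(224,15) = (224·224+223·15·15, 224·15+15·224) = (100351,6720)
n=3: (100351,6720)∘(224,15) = (224·100351+223·15·6720, 224·6720+15·100351) = (44957024,3010545)
n=4: (44957024,3010545)∘(224,15) = (224·44957024+223·15·3010545, 224·3010545+15·44957024) = (20140646401,1348717440)
n=5: (20140646401,1348717440)∘(224,15) = (224·20140646401+223·15·1348717440, 224·1348717440+15·20140646401) = (9022964630624,604222402575)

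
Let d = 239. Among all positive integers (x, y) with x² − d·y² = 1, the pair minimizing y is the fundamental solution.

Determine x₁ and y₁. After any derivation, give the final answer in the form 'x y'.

√239 → a₀=15, period (2,5,1,2,4,15,4,2,1,5,2,30); ℓ=12 even so k=11
step 0: (15, 1)  from 15·(1,0) + (0,1)
step 1: (31, 2)  from 2·(15,1) + (1,0)
…
step 6: (37907, 2452)  from 15·(2489,161) + (572,37)
…
step 8: (346141, 22390)  from 2·(154117,9969) + (37907,2452)
…
step 10: (2847431, 184185)  from 5·(500258,32359) + (346141,22390)
step 11: (6195120, 400729)  from 2·(2847431,184185) + (500258,32359)
→ (6195120, 400729).  Check: 6195120²=38379511814400, 239·400729²=38379511814399, difference 1.

6195120 400729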